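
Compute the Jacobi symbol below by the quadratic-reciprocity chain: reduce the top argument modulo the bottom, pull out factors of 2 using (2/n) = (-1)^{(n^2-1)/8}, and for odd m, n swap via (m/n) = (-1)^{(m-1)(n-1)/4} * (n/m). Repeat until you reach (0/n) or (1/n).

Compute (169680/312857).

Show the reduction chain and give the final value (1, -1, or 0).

169680 = 2^4·10605; (2/312857) = +1 since 312857 mod 8 = 1, so (169680/312857) = (+1)^4·(10605/312857); sign now +1
reciprocity: (10605/312857) = +1·(312857/10605) since 10605 mod 4 = 1, 312857 mod 4 = 1; sign now +1
(312857/10605) = (5312/10605)   [reduce mod 10605]
5312 = 2^6·83; (2/10605) = -1 since 10605 mod 8 = 5, so (5312/10605) = (-1)^6·(83/10605); sign now +1
reciprocity: (83/10605) = +1·(10605/83) since 83 mod 4 = 3, 10605 mod 4 = 1; sign now +1
(10605/83) = (64/83)   [reduce mod 83]
64 = 2^6·1; (2/83) = -1 since 83 mod 8 = 3, so (64/83) = (-1)^6·(1/83); sign now +1
(1/83) = 1; final value = sign = +1

1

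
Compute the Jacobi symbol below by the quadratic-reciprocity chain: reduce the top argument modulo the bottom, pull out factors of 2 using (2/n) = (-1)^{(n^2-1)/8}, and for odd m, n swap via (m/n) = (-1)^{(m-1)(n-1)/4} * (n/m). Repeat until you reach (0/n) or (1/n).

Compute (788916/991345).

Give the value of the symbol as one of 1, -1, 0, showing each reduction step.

-1

788916 = 2^2·197229; (2/991345) = +1 since 991345 mod 8 = 1, so (788916/991345) = (+1)^2·(197229/991345); sign now +1
reciprocity: (197229/991345) = +1·(991345/197229) since 197229 mod 4 = 1, 991345 mod 4 = 1; sign now +1
(991345/197229) = (5200/197229)   [reduce mod 197229]
5200 = 2^4·325; (2/197229) = -1 since 197229 mod 8 = 5, so (5200/197229) = (-1)^4·(325/197229); sign now +1
reciprocity: (325/197229) = +1·(197229/325) since 325 mod 4 = 1, 197229 mod 4 = 1; sign now +1
(197229/325) = (279/325)   [reduce mod 325]
reciprocity: (279/325) = +1·(325/279) since 279 mod 4 = 3, 325 mod 4 = 1; sign now +1
(325/279) = (46/279)   [reduce mod 279]
46 = 2^1·23; (2/279) = +1 since 279 mod 8 = 7, so (46/279) = (+1)^1·(23/279); sign now +1
reciprocity: (23/279) = -1·(279/23) since 23 mod 4 = 3, 279 mod 4 = 3; sign now -1
(279/23) = (3/23)   [reduce mod 23]
reciprocity: (3/23) = -1·(23/3) since 3 mod 4 = 3, 23 mod 4 = 3; sign now +1
(23/3) = (2/3)   [reduce mod 3]
2 = 2^1·1; (2/3) = -1 since 3 mod 8 = 3, so (2/3) = (-1)^1·(1/3); sign now -1
(1/3) = 1; final value = sign = -1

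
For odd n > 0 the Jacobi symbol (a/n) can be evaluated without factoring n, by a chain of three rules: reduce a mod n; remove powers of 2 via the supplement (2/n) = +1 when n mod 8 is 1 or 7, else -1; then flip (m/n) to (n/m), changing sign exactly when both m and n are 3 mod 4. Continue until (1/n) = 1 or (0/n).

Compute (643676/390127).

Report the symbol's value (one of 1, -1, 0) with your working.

1

(643676/390127) = (253549/390127)   [reduce mod 390127]
reciprocity: (253549/390127) = +1·(390127/253549) since 253549 mod 4 = 1, 390127 mod 4 = 3; sign now +1
(390127/253549) = (136578/253549)   [reduce mod 253549]
136578 = 2^1·68289; (2/253549) = -1 since 253549 mod 8 = 5, so (136578/253549) = (-1)^1·(68289/253549); sign now -1
reciprocity: (68289/253549) = +1·(253549/68289) since 68289 mod 4 = 1, 253549 mod 4 = 1; sign now -1
(253549/68289) = (48682/68289)   [reduce mod 68289]
48682 = 2^1·24341; (2/68289) = +1 since 68289 mod 8 = 1, so (48682/68289) = (+1)^1·(24341/68289); sign now -1
reciprocity: (24341/68289) = +1·(68289/24341) since 24341 mod 4 = 1, 68289 mod 4 = 1; sign now -1
(68289/24341) = (19607/24341)   [reduce mod 24341]
reciprocity: (19607/24341) = +1·(24341/19607) since 19607 mod 4 = 3, 24341 mod 4 = 1; sign now -1
(24341/19607) = (4734/19607)   [reduce mod 19607]
4734 = 2^1·2367; (2/19607) = +1 since 19607 mod 8 = 7, so (4734/19607) = (+1)^1·(2367/19607); sign now -1
reciprocity: (2367/19607) = -1·(19607/2367) since 2367 mod 4 = 3, 19607 mod 4 = 3; sign now +1
(19607/2367) = (671/2367)   [reduce mod 2367]
reciprocity: (671/2367) = -1·(2367/671) since 671 mod 4 = 3, 2367 mod 4 = 3; sign now -1
(2367/671) = (354/671)   [reduce mod 671]
354 = 2^1·177; (2/671) = +1 since 671 mod 8 = 7, so (354/671) = (+1)^1·(177/671); sign now -1
reciprocity: (177/671) = +1·(671/177) since 177 mod 4 = 1, 671 mod 4 = 3; sign now -1
(671/177) = (140/177)   [reduce mod 177]
140 = 2^2·35; (2/177) = +1 since 177 mod 8 = 1, so (140/177) = (+1)^2·(35/177); sign now -1
reciprocity: (35/177) = +1·(177/35) since 35 mod 4 = 3, 177 mod 4 = 1; sign now -1
(177/35) = (2/35)   [reduce mod 35]
2 = 2^1·1; (2/35) = -1 since 35 mod 8 = 3, so (2/35) = (-1)^1·(1/35); sign now +1
(1/35) = 1; final value = sign = +1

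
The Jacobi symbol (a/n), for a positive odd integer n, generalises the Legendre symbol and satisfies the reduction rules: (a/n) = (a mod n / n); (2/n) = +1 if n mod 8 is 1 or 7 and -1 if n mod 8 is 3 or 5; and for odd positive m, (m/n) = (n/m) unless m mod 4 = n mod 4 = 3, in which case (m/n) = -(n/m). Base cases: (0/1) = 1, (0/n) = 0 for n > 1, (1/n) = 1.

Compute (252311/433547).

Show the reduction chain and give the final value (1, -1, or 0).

-1

reciprocity: (252311/433547) = -1·(433547/252311) since 252311 mod 4 = 3, 433547 mod 4 = 3; sign now -1
(433547/252311) = (181236/252311)   [reduce mod 252311]
181236 = 2^2·45309; (2/252311) = +1 since 252311 mod 8 = 7, so (181236/252311) = (+1)^2·(45309/252311); sign now -1
reciprocity: (45309/252311) = +1·(252311/45309) since 45309 mod 4 = 1, 252311 mod 4 = 3; sign now -1
(252311/45309) = (25766/45309)   [reduce mod 45309]
25766 = 2^1·12883; (2/45309) = -1 since 45309 mod 8 = 5, so (25766/45309) = (-1)^1·(12883/45309); sign now +1
reciprocity: (12883/45309) = +1·(45309/12883) since 12883 mod 4 = 3, 45309 mod 4 = 1; sign now +1
(45309/12883) = (6660/12883)   [reduce mod 12883]
6660 = 2^2·1665; (2/12883) = -1 since 12883 mod 8 = 3, so (6660/12883) = (-1)^2·(1665/12883); sign now +1
reciprocity: (1665/12883) = +1·(12883/1665) since 1665 mod 4 = 1, 12883 mod 4 = 3; sign now +1
(12883/1665) = (1228/1665)   [reduce mod 1665]
1228 = 2^2·307; (2/1665) = +1 since 1665 mod 8 = 1, so (1228/1665) = (+1)^2·(307/1665); sign now +1
reciprocity: (307/1665) = +1·(1665/307) since 307 mod 4 = 3, 1665 mod 4 = 1; sign now +1
(1665/307) = (130/307)   [reduce mod 307]
130 = 2^1·65; (2/307) = -1 since 307 mod 8 = 3, so (130/307) = (-1)^1·(65/307); sign now -1
reciprocity: (65/307) = +1·(307/65) since 65 mod 4 = 1, 307 mod 4 = 3; sign now -1
(307/65) = (47/65)   [reduce mod 65]
reciprocity: (47/65) = +1·(65/47) since 47 mod 4 = 3, 65 mod 4 = 1; sign now -1
(65/47) = (18/47)   [reduce mod 47]
18 = 2^1·9; (2/47) = +1 since 47 mod 8 = 7, so (18/47) = (+1)^1·(9/47); sign now -1
reciprocity: (9/47) = +1·(47/9) since 9 mod 4 = 1, 47 mod 4 = 3; sign now -1
(47/9) = (2/9)   [reduce mod 9]
2 = 2^1·1; (2/9) = +1 since 9 mod 8 = 1, so (2/9) = (+1)^1·(1/9); sign now -1
(1/9) = 1; final value = sign = -1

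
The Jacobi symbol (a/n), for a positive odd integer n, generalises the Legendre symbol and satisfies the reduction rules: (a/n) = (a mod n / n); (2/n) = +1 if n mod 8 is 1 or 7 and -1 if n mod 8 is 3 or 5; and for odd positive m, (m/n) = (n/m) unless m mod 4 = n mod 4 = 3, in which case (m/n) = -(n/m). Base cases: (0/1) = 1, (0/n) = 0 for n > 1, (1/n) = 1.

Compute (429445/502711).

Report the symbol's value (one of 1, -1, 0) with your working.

flip (429445/502711) -> (502711/429445): both odd, 429445 mod 4 = 1, 502711 mod 4 = 3, so the flip contributes +1; sign now +1
(502711/429445): 502711 mod 429445 = 73266, so (502711/429445) = (73266/429445)
factor out 2^1: 73266 = 2^1·36633; with 429445 mod 8 = 5, (2/429445) = -1; sign now -1; continue with (36633/429445)
flip (36633/429445) -> (429445/36633): both odd, 36633 mod 4 = 1, 429445 mod 4 = 1, so the flip contributes +1; sign now -1
(429445/36633): 429445 mod 36633 = 26482, so (429445/36633) = (26482/36633)
factor out 2^1: 26482 = 2^1·13241; with 36633 mod 8 = 1, (2/36633) = +1; sign now -1; continue with (13241/36633)
flip (13241/36633) -> (36633/13241): both odd, 13241 mod 4 = 1, 36633 mod 4 = 1, so the flip contributes +1; sign now -1
(36633/13241): 36633 mod 13241 = 10151, so (36633/13241) = (10151/13241)
flip (10151/13241) -> (13241/10151): both odd, 10151 mod 4 = 3, 13241 mod 4 = 1, so the flip contributes +1; sign now -1
(13241/10151): 13241 mod 10151 = 3090, so (13241/10151) = (3090/10151)
factor out 2^1: 3090 = 2^1·1545; with 10151 mod 8 = 7, (2/10151) = +1; sign now -1; continue with (1545/10151)
flip (1545/10151) -> (10151/1545): both odd, 1545 mod 4 = 1, 10151 mod 4 = 3, so the flip contributes +1; sign now -1
(10151/1545): 10151 mod 1545 = 881, so (10151/1545) = (881/1545)
flip (881/1545) -> (1545/881): both odd, 881 mod 4 = 1, 1545 mod 4 = 1, so the flip contributes +1; sign now -1
(1545/881): 1545 mod 881 = 664, so (1545/881) = (664/881)
factor out 2^3: 664 = 2^3·83; with 881 mod 8 = 1, (2/881) = +1; sign now -1; continue with (83/881)
flip (83/881) -> (881/83): both odd, 83 mod 4 = 3, 881 mod 4 = 1, so the flip contributes +1; sign now -1
(881/83): 881 mod 83 = 51, so (881/83) = (51/83)
flip (51/83) -> (83/51): both odd, 51 mod 4 = 3, 83 mod 4 = 3, so the flip contributes -1; sign now +1
(83/51): 83 mod 51 = 32, so (83/51) = (32/51)
factor out 2^5: 32 = 2^5·1; with 51 mod 8 = 3, (2/51) = -1; sign now -1; continue with (1/51)
reached (1/51) = 1, so the symbol is -1

-1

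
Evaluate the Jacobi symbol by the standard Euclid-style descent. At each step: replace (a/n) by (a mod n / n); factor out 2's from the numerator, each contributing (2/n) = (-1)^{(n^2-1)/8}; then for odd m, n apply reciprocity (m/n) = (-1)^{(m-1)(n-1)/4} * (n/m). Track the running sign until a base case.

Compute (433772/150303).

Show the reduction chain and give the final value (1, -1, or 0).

(433772/150303) = (133166/150303)   [reduce mod 150303]
133166 = 2^1·66583; (2/150303) = +1 since 150303 mod 8 = 7, so (133166/150303) = (+1)^1·(66583/150303); sign now +1
reciprocity: (66583/150303) = -1·(150303/66583) since 66583 mod 4 = 3, 150303 mod 4 = 3; sign now -1
(150303/66583) = (17137/66583)   [reduce mod 66583]
reciprocity: (17137/66583) = +1·(66583/17137) since 17137 mod 4 = 1, 66583 mod 4 = 3; sign now -1
(66583/17137) = (15172/17137)   [reduce mod 17137]
15172 = 2^2·3793; (2/17137) = +1 since 17137 mod 8 = 1, so (15172/17137) = (+1)^2·(3793/17137); sign now -1
reciprocity: (3793/17137) = +1·(17137/3793) since 3793 mod 4 = 1, 17137 mod 4 = 1; sign now -1
(17137/3793) = (1965/3793)   [reduce mod 3793]
reciprocity: (1965/3793) = +1·(3793/1965) since 1965 mod 4 = 1, 3793 mod 4 = 1; sign now -1
(3793/1965) = (1828/1965)   [reduce mod 1965]
1828 = 2^2·457; (2/1965) = -1 since 1965 mod 8 = 5, so (1828/1965) = (-1)^2·(457/1965); sign now -1
reciprocity: (457/1965) = +1·(1965/457) since 457 mod 4 = 1, 1965 mod 4 = 1; sign now -1
(1965/457) = (137/457)   [reduce mod 457]
reciprocity: (137/457) = +1·(457/137) since 137 mod 4 = 1, 457 mod 4 = 1; sign now -1
(457/137) = (46/137)   [reduce mod 137]
46 = 2^1·23; (2/137) = +1 since 137 mod 8 = 1, so (46/137) = (+1)^1·(23/137); sign now -1
reciprocity: (23/137) = +1·(137/23) since 23 mod 4 = 3, 137 mod 4 = 1; sign now -1
(137/23) = (22/23)   [reduce mod 23]
22 = 2^1·11; (2/23) = +1 since 23 mod 8 = 7, so (22/23) = (+1)^1·(11/23); sign now -1
reciprocity: (11/23) = -1·(23/11) since 11 mod 4 = 3, 23 mod 4 = 3; sign now +1
(23/11) = (1/11)   [reduce mod 11]
(1/11) = 1; final value = sign = +1

1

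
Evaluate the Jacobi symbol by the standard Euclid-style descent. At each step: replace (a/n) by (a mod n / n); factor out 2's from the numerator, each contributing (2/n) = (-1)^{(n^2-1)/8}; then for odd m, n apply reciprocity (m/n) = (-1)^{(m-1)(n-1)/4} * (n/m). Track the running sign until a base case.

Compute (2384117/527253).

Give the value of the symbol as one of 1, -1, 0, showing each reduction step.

(2384117/527253): 2384117 mod 527253 = 275105, so (2384117/527253) = (275105/527253)
flip (275105/527253) -> (527253/275105): both odd, 275105 mod 4 = 1, 527253 mod 4 = 1, so the flip contributes +1; sign now +1
(527253/275105): 527253 mod 275105 = 252148, so (527253/275105) = (252148/275105)
factor out 2^2: 252148 = 2^2·63037; with 275105 mod 8 = 1, (2/275105) = +1; sign now +1; continue with (63037/275105)
flip (63037/275105) -> (275105/63037): both odd, 63037 mod 4 = 1, 275105 mod 4 = 1, so the flip contributes +1; sign now +1
(275105/63037): 275105 mod 63037 = 22957, so (275105/63037) = (22957/63037)
flip (22957/63037) -> (63037/22957): both odd, 22957 mod 4 = 1, 63037 mod 4 = 1, so the flip contributes +1; sign now +1
(63037/22957): 63037 mod 22957 = 17123, so (63037/22957) = (17123/22957)
flip (17123/22957) -> (22957/17123): both odd, 17123 mod 4 = 3, 22957 mod 4 = 1, so the flip contributes +1; sign now +1
(22957/17123): 22957 mod 17123 = 5834, so (22957/17123) = (5834/17123)
factor out 2^1: 5834 = 2^1·2917; with 17123 mod 8 = 3, (2/17123) = -1; sign now -1; continue with (2917/17123)
flip (2917/17123) -> (17123/2917): both odd, 2917 mod 4 = 1, 17123 mod 4 = 3, so the flip contributes +1; sign now -1
(17123/2917): 17123 mod 2917 = 2538, so (17123/2917) = (2538/2917)
factor out 2^1: 2538 = 2^1·1269; with 2917 mod 8 = 5, (2/2917) = -1; sign now +1; continue with (1269/2917)
flip (1269/2917) -> (2917/1269): both odd, 1269 mod 4 = 1, 2917 mod 4 = 1, so the flip contributes +1; sign now +1
(2917/1269): 2917 mod 1269 = 379, so (2917/1269) = (379/1269)
flip (379/1269) -> (1269/379): both odd, 379 mod 4 = 3, 1269 mod 4 = 1, so the flip contributes +1; sign now +1
(1269/379): 1269 mod 379 = 132, so (1269/379) = (132/379)
factor out 2^2: 132 = 2^2·33; with 379 mod 8 = 3, (2/379) = -1; sign now +1; continue with (33/379)
flip (33/379) -> (379/33): both odd, 33 mod 4 = 1, 379 mod 4 = 3, so the flip contributes +1; sign now +1
(379/33): 379 mod 33 = 16, so (379/33) = (16/33)
factor out 2^4: 16 = 2^4·1; with 33 mod 8 = 1, (2/33) = +1; sign now +1; continue with (1/33)
reached (1/33) = 1, so the symbol is +1

1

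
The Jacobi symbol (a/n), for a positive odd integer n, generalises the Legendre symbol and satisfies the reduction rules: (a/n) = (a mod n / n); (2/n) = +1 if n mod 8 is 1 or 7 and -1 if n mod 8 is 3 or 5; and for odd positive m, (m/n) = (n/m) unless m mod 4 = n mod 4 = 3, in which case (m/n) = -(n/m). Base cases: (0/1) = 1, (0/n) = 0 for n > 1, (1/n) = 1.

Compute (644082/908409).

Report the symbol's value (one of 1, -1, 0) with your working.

0

644082 = 2^1·322041; (2/908409) = +1 since 908409 mod 8 = 1, so (644082/908409) = (+1)^1·(322041/908409); sign now +1
reciprocity: (322041/908409) = +1·(908409/322041) since 322041 mod 4 = 1, 908409 mod 4 = 1; sign now +1
(908409/322041) = (264327/322041)   [reduce mod 322041]
reciprocity: (264327/322041) = +1·(322041/264327) since 264327 mod 4 = 3, 322041 mod 4 = 1; sign now +1
(322041/264327) = (57714/264327)   [reduce mod 264327]
57714 = 2^1·28857; (2/264327) = +1 since 264327 mod 8 = 7, so (57714/264327) = (+1)^1·(28857/264327); sign now +1
reciprocity: (28857/264327) = +1·(264327/28857) since 28857 mod 4 = 1, 264327 mod 4 = 3; sign now +1
(264327/28857) = (4614/28857)   [reduce mod 28857]
4614 = 2^1·2307; (2/28857) = +1 since 28857 mod 8 = 1, so (4614/28857) = (+1)^1·(2307/28857); sign now +1
reciprocity: (2307/28857) = +1·(28857/2307) since 2307 mod 4 = 3, 28857 mod 4 = 1; sign now +1
(28857/2307) = (1173/2307)   [reduce mod 2307]
reciprocity: (1173/2307) = +1·(2307/1173) since 1173 mod 4 = 1, 2307 mod 4 = 3; sign now +1
(2307/1173) = (1134/1173)   [reduce mod 1173]
1134 = 2^1·567; (2/1173) = -1 since 1173 mod 8 = 5, so (1134/1173) = (-1)^1·(567/1173); sign now -1
reciprocity: (567/1173) = +1·(1173/567) since 567 mod 4 = 3, 1173 mod 4 = 1; sign now -1
(1173/567) = (39/567)   [reduce mod 567]
reciprocity: (39/567) = -1·(567/39) since 39 mod 4 = 3, 567 mod 4 = 3; sign now +1
(567/39) = (21/39)   [reduce mod 39]
reciprocity: (21/39) = +1·(39/21) since 21 mod 4 = 1, 39 mod 4 = 3; sign now +1
(39/21) = (18/21)   [reduce mod 21]
18 = 2^1·9; (2/21) = -1 since 21 mod 8 = 5, so (18/21) = (-1)^1·(9/21); sign now -1
reciprocity: (9/21) = +1·(21/9) since 9 mod 4 = 1, 21 mod 4 = 1; sign now -1
(21/9) = (3/9)   [reduce mod 9]
reciprocity: (3/9) = +1·(9/3) since 3 mod 4 = 3, 9 mod 4 = 1; sign now -1
(9/3) = (0/3)   [reduce mod 3]
(0/3) = 0   [gcd(a, n) > 1]; final value = 0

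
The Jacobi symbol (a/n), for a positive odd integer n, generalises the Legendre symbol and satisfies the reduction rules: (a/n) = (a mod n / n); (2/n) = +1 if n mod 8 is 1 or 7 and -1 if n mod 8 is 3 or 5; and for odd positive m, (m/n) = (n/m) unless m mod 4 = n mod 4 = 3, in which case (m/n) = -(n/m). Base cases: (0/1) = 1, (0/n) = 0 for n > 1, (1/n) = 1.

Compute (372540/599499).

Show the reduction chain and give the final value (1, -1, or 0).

372540 = 2^2·93135; (2/599499) = -1 since 599499 mod 8 = 3, so (372540/599499) = (-1)^2·(93135/599499); sign now +1
reciprocity: (93135/599499) = -1·(599499/93135) since 93135 mod 4 = 3, 599499 mod 4 = 3; sign now -1
(599499/93135) = (40689/93135)   [reduce mod 93135]
reciprocity: (40689/93135) = +1·(93135/40689) since 40689 mod 4 = 1, 93135 mod 4 = 3; sign now -1
(93135/40689) = (11757/40689)   [reduce mod 40689]
reciprocity: (11757/40689) = +1·(40689/11757) since 11757 mod 4 = 1, 40689 mod 4 = 1; sign now -1
(40689/11757) = (5418/11757)   [reduce mod 11757]
5418 = 2^1·2709; (2/11757) = -1 since 11757 mod 8 = 5, so (5418/11757) = (-1)^1·(2709/11757); sign now +1
reciprocity: (2709/11757) = +1·(11757/2709) since 2709 mod 4 = 1, 11757 mod 4 = 1; sign now +1
(11757/2709) = (921/2709)   [reduce mod 2709]
reciprocity: (921/2709) = +1·(2709/921) since 921 mod 4 = 1, 2709 mod 4 = 1; sign now +1
(2709/921) = (867/921)   [reduce mod 921]
reciprocity: (867/921) = +1·(921/867) since 867 mod 4 = 3, 921 mod 4 = 1; sign now +1
(921/867) = (54/867)   [reduce mod 867]
54 = 2^1·27; (2/867) = -1 since 867 mod 8 = 3, so (54/867) = (-1)^1·(27/867); sign now -1
reciprocity: (27/867) = -1·(867/27) since 27 mod 4 = 3, 867 mod 4 = 3; sign now +1
(867/27) = (3/27)   [reduce mod 27]
reciprocity: (3/27) = -1·(27/3) since 3 mod 4 = 3, 27 mod 4 = 3; sign now -1
(27/3) = (0/3)   [reduce mod 3]
(0/3) = 0   [gcd(a, n) > 1]; final value = 0

0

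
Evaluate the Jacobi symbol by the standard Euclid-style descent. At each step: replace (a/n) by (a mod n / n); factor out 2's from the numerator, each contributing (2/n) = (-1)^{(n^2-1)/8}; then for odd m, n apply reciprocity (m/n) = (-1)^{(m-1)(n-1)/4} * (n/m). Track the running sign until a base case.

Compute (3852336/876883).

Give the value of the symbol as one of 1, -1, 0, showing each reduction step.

1

(3852336/876883): 3852336 mod 876883 = 344804, so (3852336/876883) = (344804/876883)
factor out 2^2: 344804 = 2^2·86201; with 876883 mod 8 = 3, (2/876883) = -1; sign now +1; continue with (86201/876883)
flip (86201/876883) -> (876883/86201): both odd, 86201 mod 4 = 1, 876883 mod 4 = 3, so the flip contributes +1; sign now +1
(876883/86201): 876883 mod 86201 = 14873, so (876883/86201) = (14873/86201)
flip (14873/86201) -> (86201/14873): both odd, 14873 mod 4 = 1, 86201 mod 4 = 1, so the flip contributes +1; sign now +1
(86201/14873): 86201 mod 14873 = 11836, so (86201/14873) = (11836/14873)
factor out 2^2: 11836 = 2^2·2959; with 14873 mod 8 = 1, (2/14873) = +1; sign now +1; continue with (2959/14873)
flip (2959/14873) -> (14873/2959): both odd, 2959 mod 4 = 3, 14873 mod 4 = 1, so the flip contributes +1; sign now +1
(14873/2959): 14873 mod 2959 = 78, so (14873/2959) = (78/2959)
factor out 2^1: 78 = 2^1·39; with 2959 mod 8 = 7, (2/2959) = +1; sign now +1; continue with (39/2959)
flip (39/2959) -> (2959/39): both odd, 39 mod 4 = 3, 2959 mod 4 = 3, so the flip contributes -1; sign now -1
(2959/39): 2959 mod 39 = 34, so (2959/39) = (34/39)
factor out 2^1: 34 = 2^1·17; with 39 mod 8 = 7, (2/39) = +1; sign now -1; continue with (17/39)
flip (17/39) -> (39/17): both odd, 17 mod 4 = 1, 39 mod 4 = 3, so the flip contributes +1; sign now -1
(39/17): 39 mod 17 = 5, so (39/17) = (5/17)
flip (5/17) -> (17/5): both odd, 5 mod 4 = 1, 17 mod 4 = 1, so the flip contributes +1; sign now -1
(17/5): 17 mod 5 = 2, so (17/5) = (2/5)
factor out 2^1: 2 = 2^1·1; with 5 mod 8 = 5, (2/5) = -1; sign now +1; continue with (1/5)
reached (1/5) = 1, so the symbol is +1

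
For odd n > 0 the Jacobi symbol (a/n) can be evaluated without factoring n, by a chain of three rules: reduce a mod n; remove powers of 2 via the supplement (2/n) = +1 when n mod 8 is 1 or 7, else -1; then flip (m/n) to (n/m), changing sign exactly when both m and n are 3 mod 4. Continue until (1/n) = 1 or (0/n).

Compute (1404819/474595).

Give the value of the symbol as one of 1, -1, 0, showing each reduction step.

1

(1404819/474595): 1404819 mod 474595 = 455629, so (1404819/474595) = (455629/474595)
flip (455629/474595) -> (474595/455629): both odd, 455629 mod 4 = 1, 474595 mod 4 = 3, so the flip contributes +1; sign now +1
(474595/455629): 474595 mod 455629 = 18966, so (474595/455629) = (18966/455629)
factor out 2^1: 18966 = 2^1·9483; with 455629 mod 8 = 5, (2/455629) = -1; sign now -1; continue with (9483/455629)
flip (9483/455629) -> (455629/9483): both odd, 9483 mod 4 = 3, 455629 mod 4 = 1, so the flip contributes +1; sign now -1
(455629/9483): 455629 mod 9483 = 445, so (455629/9483) = (445/9483)
flip (445/9483) -> (9483/445): both odd, 445 mod 4 = 1, 9483 mod 4 = 3, so the flip contributes +1; sign now -1
(9483/445): 9483 mod 445 = 138, so (9483/445) = (138/445)
factor out 2^1: 138 = 2^1·69; with 445 mod 8 = 5, (2/445) = -1; sign now +1; continue with (69/445)
flip (69/445) -> (445/69): both odd, 69 mod 4 = 1, 445 mod 4 = 1, so the flip contributes +1; sign now +1
(445/69): 445 mod 69 = 31, so (445/69) = (31/69)
flip (31/69) -> (69/31): both odd, 31 mod 4 = 3, 69 mod 4 = 1, so the flip contributes +1; sign now +1
(69/31): 69 mod 31 = 7, so (69/31) = (7/31)
flip (7/31) -> (31/7): both odd, 7 mod 4 = 3, 31 mod 4 = 3, so the flip contributes -1; sign now -1
(31/7): 31 mod 7 = 3, so (31/7) = (3/7)
flip (3/7) -> (7/3): both odd, 3 mod 4 = 3, 7 mod 4 = 3, so the flip contributes -1; sign now +1
(7/3): 7 mod 3 = 1, so (7/3) = (1/3)
reached (1/3) = 1, so the symbol is +1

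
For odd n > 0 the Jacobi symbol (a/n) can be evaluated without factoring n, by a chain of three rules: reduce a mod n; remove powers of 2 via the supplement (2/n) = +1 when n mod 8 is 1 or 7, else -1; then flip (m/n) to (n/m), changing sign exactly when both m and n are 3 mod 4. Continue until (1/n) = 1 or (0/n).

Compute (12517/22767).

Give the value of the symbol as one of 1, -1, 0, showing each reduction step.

-1

reciprocity: (12517/22767) = +1·(22767/12517) since 12517 mod 4 = 1, 22767 mod 4 = 3; sign now +1
(22767/12517) = (10250/12517)   [reduce mod 12517]
10250 = 2^1·5125; (2/12517) = -1 since 12517 mod 8 = 5, so (10250/12517) = (-1)^1·(5125/12517); sign now -1
reciprocity: (5125/12517) = +1·(12517/5125) since 5125 mod 4 = 1, 12517 mod 4 = 1; sign now -1
(12517/5125) = (2267/5125)   [reduce mod 5125]
reciprocity: (2267/5125) = +1·(5125/2267) since 2267 mod 4 = 3, 5125 mod 4 = 1; sign now -1
(5125/2267) = (591/2267)   [reduce mod 2267]
reciprocity: (591/2267) = -1·(2267/591) since 591 mod 4 = 3, 2267 mod 4 = 3; sign now +1
(2267/591) = (494/591)   [reduce mod 591]
494 = 2^1·247; (2/591) = +1 since 591 mod 8 = 7, so (494/591) = (+1)^1·(247/591); sign now +1
reciprocity: (247/591) = -1·(591/247) since 247 mod 4 = 3, 591 mod 4 = 3; sign now -1
(591/247) = (97/247)   [reduce mod 247]
reciprocity: (97/247) = +1·(247/97) since 97 mod 4 = 1, 247 mod 4 = 3; sign now -1
(247/97) = (53/97)   [reduce mod 97]
reciprocity: (53/97) = +1·(97/53) since 53 mod 4 = 1, 97 mod 4 = 1; sign now -1
(97/53) = (44/53)   [reduce mod 53]
44 = 2^2·11; (2/53) = -1 since 53 mod 8 = 5, so (44/53) = (-1)^2·(11/53); sign now -1
reciprocity: (11/53) = +1·(53/11) since 11 mod 4 = 3, 53 mod 4 = 1; sign now -1
(53/11) = (9/11)   [reduce mod 11]
reciprocity: (9/11) = +1·(11/9) since 9 mod 4 = 1, 11 mod 4 = 3; sign now -1
(11/9) = (2/9)   [reduce mod 9]
2 = 2^1·1; (2/9) = +1 since 9 mod 8 = 1, so (2/9) = (+1)^1·(1/9); sign now -1
(1/9) = 1; final value = sign = -1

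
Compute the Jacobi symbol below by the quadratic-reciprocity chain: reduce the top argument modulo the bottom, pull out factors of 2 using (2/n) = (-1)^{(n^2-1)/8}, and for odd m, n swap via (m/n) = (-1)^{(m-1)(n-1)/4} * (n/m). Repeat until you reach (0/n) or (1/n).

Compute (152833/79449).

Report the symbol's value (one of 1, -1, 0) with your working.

(152833/79449) = (73384/79449)   [reduce mod 79449]
73384 = 2^3·9173; (2/79449) = +1 since 79449 mod 8 = 1, so (73384/79449) = (+1)^3·(9173/79449); sign now +1
reciprocity: (9173/79449) = +1·(79449/9173) since 9173 mod 4 = 1, 79449 mod 4 = 1; sign now +1
(79449/9173) = (6065/9173)   [reduce mod 9173]
reciprocity: (6065/9173) = +1·(9173/6065) since 6065 mod 4 = 1, 9173 mod 4 = 1; sign now +1
(9173/6065) = (3108/6065)   [reduce mod 6065]
3108 = 2^2·777; (2/6065) = +1 since 6065 mod 8 = 1, so (3108/6065) = (+1)^2·(777/6065); sign now +1
reciprocity: (777/6065) = +1·(6065/777) since 777 mod 4 = 1, 6065 mod 4 = 1; sign now +1
(6065/777) = (626/777)   [reduce mod 777]
626 = 2^1·313; (2/777) = +1 since 777 mod 8 = 1, so (626/777) = (+1)^1·(313/777); sign now +1
reciprocity: (313/777) = +1·(777/313) since 313 mod 4 = 1, 777 mod 4 = 1; sign now +1
(777/313) = (151/313)   [reduce mod 313]
reciprocity: (151/313) = +1·(313/151) since 151 mod 4 = 3, 313 mod 4 = 1; sign now +1
(313/151) = (11/151)   [reduce mod 151]
reciprocity: (11/151) = -1·(151/11) since 11 mod 4 = 3, 151 mod 4 = 3; sign now -1
(151/11) = (8/11)   [reduce mod 11]
8 = 2^3·1; (2/11) = -1 since 11 mod 8 = 3, so (8/11) = (-1)^3·(1/11); sign now +1
(1/11) = 1; final value = sign = +1

1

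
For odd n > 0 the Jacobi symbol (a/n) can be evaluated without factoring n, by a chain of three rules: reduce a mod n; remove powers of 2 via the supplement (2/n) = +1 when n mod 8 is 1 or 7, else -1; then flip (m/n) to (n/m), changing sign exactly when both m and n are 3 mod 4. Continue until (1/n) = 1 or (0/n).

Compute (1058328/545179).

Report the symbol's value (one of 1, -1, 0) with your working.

1

(1058328/545179) = (513149/545179)   [reduce mod 545179]
reciprocity: (513149/545179) = +1·(545179/513149) since 513149 mod 4 = 1, 545179 mod 4 = 3; sign now +1
(545179/513149) = (32030/513149)   [reduce mod 513149]
32030 = 2^1·16015; (2/513149) = -1 since 513149 mod 8 = 5, so (32030/513149) = (-1)^1·(16015/513149); sign now -1
reciprocity: (16015/513149) = +1·(513149/16015) since 16015 mod 4 = 3, 513149 mod 4 = 1; sign now -1
(513149/16015) = (669/16015)   [reduce mod 16015]
reciprocity: (669/16015) = +1·(16015/669) since 669 mod 4 = 1, 16015 mod 4 = 3; sign now -1
(16015/669) = (628/669)   [reduce mod 669]
628 = 2^2·157; (2/669) = -1 since 669 mod 8 = 5, so (628/669) = (-1)^2·(157/669); sign now -1
reciprocity: (157/669) = +1·(669/157) since 157 mod 4 = 1, 669 mod 4 = 1; sign now -1
(669/157) = (41/157)   [reduce mod 157]
reciprocity: (41/157) = +1·(157/41) since 41 mod 4 = 1, 157 mod 4 = 1; sign now -1
(157/41) = (34/41)   [reduce mod 41]
34 = 2^1·17; (2/41) = +1 since 41 mod 8 = 1, so (34/41) = (+1)^1·(17/41); sign now -1
reciprocity: (17/41) = +1·(41/17) since 17 mod 4 = 1, 41 mod 4 = 1; sign now -1
(41/17) = (7/17)   [reduce mod 17]
reciprocity: (7/17) = +1·(17/7) since 7 mod 4 = 3, 17 mod 4 = 1; sign now -1
(17/7) = (3/7)   [reduce mod 7]
reciprocity: (3/7) = -1·(7/3) since 3 mod 4 = 3, 7 mod 4 = 3; sign now +1
(7/3) = (1/3)   [reduce mod 3]
(1/3) = 1; final value = sign = +1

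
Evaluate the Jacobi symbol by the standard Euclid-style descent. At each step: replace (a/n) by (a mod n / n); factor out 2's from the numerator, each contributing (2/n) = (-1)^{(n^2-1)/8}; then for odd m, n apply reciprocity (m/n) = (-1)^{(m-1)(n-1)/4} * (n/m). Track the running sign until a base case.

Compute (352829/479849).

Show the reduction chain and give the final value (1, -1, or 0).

-1

reciprocity: (352829/479849) = +1·(479849/352829) since 352829 mod 4 = 1, 479849 mod 4 = 1; sign now +1
(479849/352829) = (127020/352829)   [reduce mod 352829]
127020 = 2^2·31755; (2/352829) = -1 since 352829 mod 8 = 5, so (127020/352829) = (-1)^2·(31755/352829); sign now +1
reciprocity: (31755/352829) = +1·(352829/31755) since 31755 mod 4 = 3, 352829 mod 4 = 1; sign now +1
(352829/31755) = (3524/31755)   [reduce mod 31755]
3524 = 2^2·881; (2/31755) = -1 since 31755 mod 8 = 3, so (3524/31755) = (-1)^2·(881/31755); sign now +1
reciprocity: (881/31755) = +1·(31755/881) since 881 mod 4 = 1, 31755 mod 4 = 3; sign now +1
(31755/881) = (39/881)   [reduce mod 881]
reciprocity: (39/881) = +1·(881/39) since 39 mod 4 = 3, 881 mod 4 = 1; sign now +1
(881/39) = (23/39)   [reduce mod 39]
reciprocity: (23/39) = -1·(39/23) since 23 mod 4 = 3, 39 mod 4 = 3; sign now -1
(39/23) = (16/23)   [reduce mod 23]
16 = 2^4·1; (2/23) = +1 since 23 mod 8 = 7, so (16/23) = (+1)^4·(1/23); sign now -1
(1/23) = 1; final value = sign = -1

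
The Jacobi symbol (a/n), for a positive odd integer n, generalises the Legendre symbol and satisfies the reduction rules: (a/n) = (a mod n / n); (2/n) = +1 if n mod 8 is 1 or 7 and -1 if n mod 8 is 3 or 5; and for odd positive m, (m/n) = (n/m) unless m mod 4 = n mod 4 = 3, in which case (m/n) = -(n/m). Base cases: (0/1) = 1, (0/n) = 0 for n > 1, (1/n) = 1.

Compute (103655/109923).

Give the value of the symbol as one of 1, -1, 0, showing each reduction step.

reciprocity: (103655/109923) = -1·(109923/103655) since 103655 mod 4 = 3, 109923 mod 4 = 3; sign now -1
(109923/103655) = (6268/103655)   [reduce mod 103655]
6268 = 2^2·1567; (2/103655) = +1 since 103655 mod 8 = 7, so (6268/103655) = (+1)^2·(1567/103655); sign now -1
reciprocity: (1567/103655) = -1·(103655/1567) since 1567 mod 4 = 3, 103655 mod 4 = 3; sign now +1
(103655/1567) = (233/1567)   [reduce mod 1567]
reciprocity: (233/1567) = +1·(1567/233) since 233 mod 4 = 1, 1567 mod 4 = 3; sign now +1
(1567/233) = (169/233)   [reduce mod 233]
reciprocity: (169/233) = +1·(233/169) since 169 mod 4 = 1, 233 mod 4 = 1; sign now +1
(233/169) = (64/169)   [reduce mod 169]
64 = 2^6·1; (2/169) = +1 since 169 mod 8 = 1, so (64/169) = (+1)^6·(1/169); sign now +1
(1/169) = 1; final value = sign = +1

1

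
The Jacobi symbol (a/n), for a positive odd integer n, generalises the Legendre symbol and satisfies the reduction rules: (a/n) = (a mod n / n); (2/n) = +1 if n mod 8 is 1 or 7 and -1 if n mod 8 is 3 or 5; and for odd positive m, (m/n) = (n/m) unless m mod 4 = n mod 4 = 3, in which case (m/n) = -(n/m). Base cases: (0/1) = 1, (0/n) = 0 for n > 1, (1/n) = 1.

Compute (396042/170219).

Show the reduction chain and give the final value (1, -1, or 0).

1

(396042/170219): 396042 mod 170219 = 55604, so (396042/170219) = (55604/170219)
factor out 2^2: 55604 = 2^2·13901; with 170219 mod 8 = 3, (2/170219) = -1; sign now +1; continue with (13901/170219)
flip (13901/170219) -> (170219/13901): both odd, 13901 mod 4 = 1, 170219 mod 4 = 3, so the flip contributes +1; sign now +1
(170219/13901): 170219 mod 13901 = 3407, so (170219/13901) = (3407/13901)
flip (3407/13901) -> (13901/3407): both odd, 3407 mod 4 = 3, 13901 mod 4 = 1, so the flip contributes +1; sign now +1
(13901/3407): 13901 mod 3407 = 273, so (13901/3407) = (273/3407)
flip (273/3407) -> (3407/273): both odd, 273 mod 4 = 1, 3407 mod 4 = 3, so the flip contributes +1; sign now +1
(3407/273): 3407 mod 273 = 131, so (3407/273) = (131/273)
flip (131/273) -> (273/131): both odd, 131 mod 4 = 3, 273 mod 4 = 1, so the flip contributes +1; sign now +1
(273/131): 273 mod 131 = 11, so (273/131) = (11/131)
flip (11/131) -> (131/11): both odd, 11 mod 4 = 3, 131 mod 4 = 3, so the flip contributes -1; sign now -1
(131/11): 131 mod 11 = 10, so (131/11) = (10/11)
factor out 2^1: 10 = 2^1·5; with 11 mod 8 = 3, (2/11) = -1; sign now +1; continue with (5/11)
flip (5/11) -> (11/5): both odd, 5 mod 4 = 1, 11 mod 4 = 3, so the flip contributes +1; sign now +1
(11/5): 11 mod 5 = 1, so (11/5) = (1/5)
reached (1/5) = 1, so the symbol is +1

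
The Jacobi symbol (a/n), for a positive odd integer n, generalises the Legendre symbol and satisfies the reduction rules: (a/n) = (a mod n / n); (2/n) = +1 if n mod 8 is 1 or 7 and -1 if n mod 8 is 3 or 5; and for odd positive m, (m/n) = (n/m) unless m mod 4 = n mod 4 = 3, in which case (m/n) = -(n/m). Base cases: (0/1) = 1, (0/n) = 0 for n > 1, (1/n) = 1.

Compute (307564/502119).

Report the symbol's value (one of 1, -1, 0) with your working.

factor out 2^2: 307564 = 2^2·76891; with 502119 mod 8 = 7, (2/502119) = +1; sign now +1; continue with (76891/502119)
flip (76891/502119) -> (502119/76891): both odd, 76891 mod 4 = 3, 502119 mod 4 = 3, so the flip contributes -1; sign now -1
(502119/76891): 502119 mod 76891 = 40773, so (502119/76891) = (40773/76891)
flip (40773/76891) -> (76891/40773): both odd, 40773 mod 4 = 1, 76891 mod 4 = 3, so the flip contributes +1; sign now -1
(76891/40773): 76891 mod 40773 = 36118, so (76891/40773) = (36118/40773)
factor out 2^1: 36118 = 2^1·18059; with 40773 mod 8 = 5, (2/40773) = -1; sign now +1; continue with (18059/40773)
flip (18059/40773) -> (40773/18059): both odd, 18059 mod 4 = 3, 40773 mod 4 = 1, so the flip contributes +1; sign now +1
(40773/18059): 40773 mod 18059 = 4655, so (40773/18059) = (4655/18059)
flip (4655/18059) -> (18059/4655): both odd, 4655 mod 4 = 3, 18059 mod 4 = 3, so the flip contributes -1; sign now -1
(18059/4655): 18059 mod 4655 = 4094, so (18059/4655) = (4094/4655)
factor out 2^1: 4094 = 2^1·2047; with 4655 mod 8 = 7, (2/4655) = +1; sign now -1; continue with (2047/4655)
flip (2047/4655) -> (4655/2047): both odd, 2047 mod 4 = 3, 4655 mod 4 = 3, so the flip contributes -1; sign now +1
(4655/2047): 4655 mod 2047 = 561, so (4655/2047) = (561/2047)
flip (561/2047) -> (2047/561): both odd, 561 mod 4 = 1, 2047 mod 4 = 3, so the flip contributes +1; sign now +1
(2047/561): 2047 mod 561 = 364, so (2047/561) = (364/561)
factor out 2^2: 364 = 2^2·91; with 561 mod 8 = 1, (2/561) = +1; sign now +1; continue with (91/561)
flip (91/561) -> (561/91): both odd, 91 mod 4 = 3, 561 mod 4 = 1, so the flip contributes +1; sign now +1
(561/91): 561 mod 91 = 15, so (561/91) = (15/91)
flip (15/91) -> (91/15): both odd, 15 mod 4 = 3, 91 mod 4 = 3, so the flip contributes -1; sign now -1
(91/15): 91 mod 15 = 1, so (91/15) = (1/15)
reached (1/15) = 1, so the symbol is -1

-1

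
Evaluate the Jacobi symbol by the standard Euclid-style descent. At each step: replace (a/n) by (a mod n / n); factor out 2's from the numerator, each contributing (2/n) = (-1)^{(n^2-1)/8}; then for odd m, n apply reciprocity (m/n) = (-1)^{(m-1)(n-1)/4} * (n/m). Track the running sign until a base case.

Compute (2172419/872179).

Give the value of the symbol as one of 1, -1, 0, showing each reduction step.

(2172419/872179) = (428061/872179)   [reduce mod 872179]
reciprocity: (428061/872179) = +1·(872179/428061) since 428061 mod 4 = 1, 872179 mod 4 = 3; sign now +1
(872179/428061) = (16057/428061)   [reduce mod 428061]
reciprocity: (16057/428061) = +1·(428061/16057) since 16057 mod 4 = 1, 428061 mod 4 = 1; sign now +1
(428061/16057) = (10579/16057)   [reduce mod 16057]
reciprocity: (10579/16057) = +1·(16057/10579) since 10579 mod 4 = 3, 16057 mod 4 = 1; sign now +1
(16057/10579) = (5478/10579)   [reduce mod 10579]
5478 = 2^1·2739; (2/10579) = -1 since 10579 mod 8 = 3, so (5478/10579) = (-1)^1·(2739/10579); sign now -1
reciprocity: (2739/10579) = -1·(10579/2739) since 2739 mod 4 = 3, 10579 mod 4 = 3; sign now +1
(10579/2739) = (2362/2739)   [reduce mod 2739]
2362 = 2^1·1181; (2/2739) = -1 since 2739 mod 8 = 3, so (2362/2739) = (-1)^1·(1181/2739); sign now -1
reciprocity: (1181/2739) = +1·(2739/1181) since 1181 mod 4 = 1, 2739 mod 4 = 3; sign now -1
(2739/1181) = (377/1181)   [reduce mod 1181]
reciprocity: (377/1181) = +1·(1181/377) since 377 mod 4 = 1, 1181 mod 4 = 1; sign now -1
(1181/377) = (50/377)   [reduce mod 377]
50 = 2^1·25; (2/377) = +1 since 377 mod 8 = 1, so (50/377) = (+1)^1·(25/377); sign now -1
reciprocity: (25/377) = +1·(377/25) since 25 mod 4 = 1, 377 mod 4 = 1; sign now -1
(377/25) = (2/25)   [reduce mod 25]
2 = 2^1·1; (2/25) = +1 since 25 mod 8 = 1, so (2/25) = (+1)^1·(1/25); sign now -1
(1/25) = 1; final value = sign = -1

-1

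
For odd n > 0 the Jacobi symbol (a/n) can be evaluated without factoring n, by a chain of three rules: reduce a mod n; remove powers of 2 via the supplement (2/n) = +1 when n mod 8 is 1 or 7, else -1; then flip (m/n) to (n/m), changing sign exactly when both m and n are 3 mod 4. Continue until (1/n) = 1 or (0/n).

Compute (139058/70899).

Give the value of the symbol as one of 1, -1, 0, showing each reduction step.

(139058/70899) = (68159/70899)   [reduce mod 70899]
reciprocity: (68159/70899) = -1·(70899/68159) since 68159 mod 4 = 3, 70899 mod 4 = 3; sign now -1
(70899/68159) = (2740/68159)   [reduce mod 68159]
2740 = 2^2·685; (2/68159) = +1 since 68159 mod 8 = 7, so (2740/68159) = (+1)^2·(685/68159); sign now -1
reciprocity: (685/68159) = +1·(68159/685) since 685 mod 4 = 1, 68159 mod 4 = 3; sign now -1
(68159/685) = (344/685)   [reduce mod 685]
344 = 2^3·43; (2/685) = -1 since 685 mod 8 = 5, so (344/685) = (-1)^3·(43/685); sign now +1
reciprocity: (43/685) = +1·(685/43) since 43 mod 4 = 3, 685 mod 4 = 1; sign now +1
(685/43) = (40/43)   [reduce mod 43]
40 = 2^3·5; (2/43) = -1 since 43 mod 8 = 3, so (40/43) = (-1)^3·(5/43); sign now -1
reciprocity: (5/43) = +1·(43/5) since 5 mod 4 = 1, 43 mod 4 = 3; sign now -1
(43/5) = (3/5)   [reduce mod 5]
reciprocity: (3/5) = +1·(5/3) since 3 mod 4 = 3, 5 mod 4 = 1; sign now -1
(5/3) = (2/3)   [reduce mod 3]
2 = 2^1·1; (2/3) = -1 since 3 mod 8 = 3, so (2/3) = (-1)^1·(1/3); sign now +1
(1/3) = 1; final value = sign = +1

1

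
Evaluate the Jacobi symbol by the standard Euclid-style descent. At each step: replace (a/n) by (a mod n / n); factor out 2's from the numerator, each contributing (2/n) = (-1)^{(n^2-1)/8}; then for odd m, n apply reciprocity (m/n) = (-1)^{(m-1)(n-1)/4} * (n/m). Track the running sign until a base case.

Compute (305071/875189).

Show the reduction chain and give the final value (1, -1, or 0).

reciprocity: (305071/875189) = +1·(875189/305071) since 305071 mod 4 = 3, 875189 mod 4 = 1; sign now +1
(875189/305071) = (265047/305071)   [reduce mod 305071]
reciprocity: (265047/305071) = -1·(305071/265047) since 265047 mod 4 = 3, 305071 mod 4 = 3; sign now -1
(305071/265047) = (40024/265047)   [reduce mod 265047]
40024 = 2^3·5003; (2/265047) = +1 since 265047 mod 8 = 7, so (40024/265047) = (+1)^3·(5003/265047); sign now -1
reciprocity: (5003/265047) = -1·(265047/5003) since 5003 mod 4 = 3, 265047 mod 4 = 3; sign now +1
(265047/5003) = (4891/5003)   [reduce mod 5003]
reciprocity: (4891/5003) = -1·(5003/4891) since 4891 mod 4 = 3, 5003 mod 4 = 3; sign now -1
(5003/4891) = (112/4891)   [reduce mod 4891]
112 = 2^4·7; (2/4891) = -1 since 4891 mod 8 = 3, so (112/4891) = (-1)^4·(7/4891); sign now -1
reciprocity: (7/4891) = -1·(4891/7) since 7 mod 4 = 3, 4891 mod 4 = 3; sign now +1
(4891/7) = (5/7)   [reduce mod 7]
reciprocity: (5/7) = +1·(7/5) since 5 mod 4 = 1, 7 mod 4 = 3; sign now +1
(7/5) = (2/5)   [reduce mod 5]
2 = 2^1·1; (2/5) = -1 since 5 mod 8 = 5, so (2/5) = (-1)^1·(1/5); sign now -1
(1/5) = 1; final value = sign = -1

-1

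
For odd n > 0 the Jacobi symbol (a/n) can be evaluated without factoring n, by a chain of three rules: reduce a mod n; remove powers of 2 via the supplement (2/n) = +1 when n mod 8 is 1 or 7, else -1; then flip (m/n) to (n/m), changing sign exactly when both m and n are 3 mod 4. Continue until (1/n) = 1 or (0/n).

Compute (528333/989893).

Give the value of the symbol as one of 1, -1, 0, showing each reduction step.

reciprocity: (528333/989893) = +1·(989893/528333) since 528333 mod 4 = 1, 989893 mod 4 = 1; sign now +1
(989893/528333) = (461560/528333)   [reduce mod 528333]
461560 = 2^3·57695; (2/528333) = -1 since 528333 mod 8 = 5, so (461560/528333) = (-1)^3·(57695/528333); sign now -1
reciprocity: (57695/528333) = +1·(528333/57695) since 57695 mod 4 = 3, 528333 mod 4 = 1; sign now -1
(528333/57695) = (9078/57695)   [reduce mod 57695]
9078 = 2^1·4539; (2/57695) = +1 since 57695 mod 8 = 7, so (9078/57695) = (+1)^1·(4539/57695); sign now -1
reciprocity: (4539/57695) = -1·(57695/4539) since 4539 mod 4 = 3, 57695 mod 4 = 3; sign now +1
(57695/4539) = (3227/4539)   [reduce mod 4539]
reciprocity: (3227/4539) = -1·(4539/3227) since 3227 mod 4 = 3, 4539 mod 4 = 3; sign now -1
(4539/3227) = (1312/3227)   [reduce mod 3227]
1312 = 2^5·41; (2/3227) = -1 since 3227 mod 8 = 3, so (1312/3227) = (-1)^5·(41/3227); sign now +1
reciprocity: (41/3227) = +1·(3227/41) since 41 mod 4 = 1, 3227 mod 4 = 3; sign now +1
(3227/41) = (29/41)   [reduce mod 41]
reciprocity: (29/41) = +1·(41/29) since 29 mod 4 = 1, 41 mod 4 = 1; sign now +1
(41/29) = (12/29)   [reduce mod 29]
12 = 2^2·3; (2/29) = -1 since 29 mod 8 = 5, so (12/29) = (-1)^2·(3/29); sign now +1
reciprocity: (3/29) = +1·(29/3) since 3 mod 4 = 3, 29 mod 4 = 1; sign now +1
(29/3) = (2/3)   [reduce mod 3]
2 = 2^1·1; (2/3) = -1 since 3 mod 8 = 3, so (2/3) = (-1)^1·(1/3); sign now -1
(1/3) = 1; final value = sign = -1

-1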